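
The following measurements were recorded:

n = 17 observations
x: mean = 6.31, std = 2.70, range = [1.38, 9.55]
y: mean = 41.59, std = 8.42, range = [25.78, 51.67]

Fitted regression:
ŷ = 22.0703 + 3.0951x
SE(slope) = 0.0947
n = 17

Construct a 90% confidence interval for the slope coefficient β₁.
The 90% CI for β₁ is (2.9291, 3.2611)

Confidence interval for the slope:

The 90% CI for β₁ is: β̂₁ ± t*(α/2, n-2) × SE(β̂₁)

Step 1: Find critical t-value
- Confidence level = 0.9
- Degrees of freedom = n - 2 = 17 - 2 = 15
- t*(α/2, 15) = 1.7531

Step 2: Calculate margin of error
Margin = 1.7531 × 0.0947 = 0.1660

Step 3: Construct interval
CI = 3.0951 ± 0.1660
CI = (2.9291, 3.2611)

Interpretation: each one-unit increase in x is associated with a change in mean y of between 2.9291 and 3.2611, with 90% confidence.
Since 0 is outside the interval, a two-sided test at α = 0.10 would reject H₀: β₁ = 0.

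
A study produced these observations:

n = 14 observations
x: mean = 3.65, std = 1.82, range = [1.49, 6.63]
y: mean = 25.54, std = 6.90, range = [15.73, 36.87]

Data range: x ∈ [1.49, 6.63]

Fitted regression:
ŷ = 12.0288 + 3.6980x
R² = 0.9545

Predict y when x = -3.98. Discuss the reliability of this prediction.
The equation gives ŷ = -2.6892; however x = -3.98 is 5.47 units below the observed range, so this extrapolated value should not be trusted.

Prediction calculation:
ŷ = 12.0288 + 3.6980 × (-3.98)
ŷ = -2.6892

Reliability:
- Data range: x ∈ [1.49, 6.63]
- Prediction point: x = -3.98 is 5.47 units below the observed range → this is EXTRAPOLATION, not interpolation

Why that matters here:
- R² describes fit only over the sampled x values; it says nothing about behaviour beyond them
- The standard error of prediction grows with (x − x̄)², and x = -3.98 is far from x̄ = 3.65
- The linear relationship may not hold outside the observed range

The R² = 0.9545 only validates the fit within [1.49, 6.63]; treat ŷ = -2.6892 with caution.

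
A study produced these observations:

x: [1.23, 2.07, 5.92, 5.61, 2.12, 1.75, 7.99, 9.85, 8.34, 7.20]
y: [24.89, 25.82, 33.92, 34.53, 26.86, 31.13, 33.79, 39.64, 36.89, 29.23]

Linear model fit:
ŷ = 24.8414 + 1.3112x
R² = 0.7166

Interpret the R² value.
About 71.66% of the variability in y is accounted for by the regression on x (R² = 0.7166) — a strong linear fit.

R² (coefficient of determination) measures the proportion of variance in y explained by the regression model.

Here R² = 0.7166:
- Explained: 71.66% of the variation in y
- Unexplained (residual): 100% − 71.66% = 28.34%
- Rule of thumb (below 0.3 weak; 0.3 to below 0.7 moderate; 0.7 and above strong) → strong

Note: R² says nothing about causation, and a high R² does not by itself mean the linear form is appropriate — check the residuals.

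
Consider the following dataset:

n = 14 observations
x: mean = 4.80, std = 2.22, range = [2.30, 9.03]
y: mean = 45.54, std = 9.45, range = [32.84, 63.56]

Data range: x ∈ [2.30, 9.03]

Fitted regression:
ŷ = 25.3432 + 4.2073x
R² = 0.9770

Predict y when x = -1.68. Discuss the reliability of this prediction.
The equation gives ŷ = 18.2749; however x = -1.68 is 3.98 units below the observed range, so this extrapolated value should not be trusted.

Prediction calculation:
ŷ = 25.3432 + 4.2073 × (-1.68)
ŷ = 18.2749

Reliability:
- Data range: x ∈ [2.30, 9.03]
- Prediction point: x = -1.68 is 3.98 units below the observed range → this is EXTRAPOLATION, not interpolation

Why that matters here:
- R² describes fit only over the sampled x values; it says nothing about behaviour beyond them
- There are no observations near this x to validate the fitted line there

The R² = 0.9770 only validates the fit within [2.30, 9.03]; treat ŷ = 18.2749 with caution.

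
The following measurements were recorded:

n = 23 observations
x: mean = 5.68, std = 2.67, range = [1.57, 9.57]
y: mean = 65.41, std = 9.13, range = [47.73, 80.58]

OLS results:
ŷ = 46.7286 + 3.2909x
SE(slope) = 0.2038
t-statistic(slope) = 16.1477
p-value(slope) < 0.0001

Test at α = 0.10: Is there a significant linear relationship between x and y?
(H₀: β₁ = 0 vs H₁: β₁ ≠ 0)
Reject H₀: p-value < 0.0001 < α = 0.10. The linear relationship is significant at the 10% level.

Hypothesis test for the slope coefficient:

H₀: β₁ = 0 (no linear relationship)
H₁: β₁ ≠ 0 (linear relationship exists)

Test statistic: t = β̂₁ / SE(β̂₁) = 3.2909 / 0.2038 = 16.1477

p < 0.0001: how often a slope estimate this far from 0 (in SE units) would arise by chance if β₁ were truly 0.

Decision rule: reject H₀ if p-value < α.
p-value < 0.0001 < α = 0.10 → reject H₀.

At α = 0.10 the data do provide convincing evidence of a nonzero slope.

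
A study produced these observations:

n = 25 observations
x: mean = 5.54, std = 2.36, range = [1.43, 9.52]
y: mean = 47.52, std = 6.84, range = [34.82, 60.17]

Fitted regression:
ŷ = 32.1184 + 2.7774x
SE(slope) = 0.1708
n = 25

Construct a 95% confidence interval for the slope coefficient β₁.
The 95% CI for β₁ is (2.4241, 3.1307)

Confidence interval for the slope:

The 95% CI for β₁ is: β̂₁ ± t*(α/2, n-2) × SE(β̂₁)

Step 1: Find critical t-value
- Confidence level = 0.95
- Degrees of freedom = n - 2 = 25 - 2 = 23
- t*(α/2, 23) = 2.0687

Step 2: Calculate margin of error
Margin = 2.0687 × 0.1708 = 0.3533

Step 3: Construct interval
CI = 2.7774 ± 0.3533
CI = (2.4241, 3.1307)

Interpretation: each one-unit increase in x is associated with a change in mean y of between 2.4241 and 3.1307, with 95% confidence.
Since 0 is outside the interval, a two-sided test at α = 0.05 would reject H₀: β₁ = 0.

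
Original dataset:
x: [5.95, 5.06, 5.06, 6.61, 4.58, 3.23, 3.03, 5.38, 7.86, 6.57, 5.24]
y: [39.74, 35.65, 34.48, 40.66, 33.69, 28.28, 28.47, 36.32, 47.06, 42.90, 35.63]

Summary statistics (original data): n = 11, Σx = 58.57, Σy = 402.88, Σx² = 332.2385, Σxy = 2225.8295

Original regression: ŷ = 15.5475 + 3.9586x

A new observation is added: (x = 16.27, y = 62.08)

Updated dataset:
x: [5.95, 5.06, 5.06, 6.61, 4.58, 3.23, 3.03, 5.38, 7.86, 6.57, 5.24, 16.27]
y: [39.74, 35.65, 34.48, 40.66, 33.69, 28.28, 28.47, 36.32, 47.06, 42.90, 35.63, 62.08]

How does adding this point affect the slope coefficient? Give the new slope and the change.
Adding the point moves β₁ from 3.9586 to 2.5812, i.e. it decreases by 1.3774 (-34.8%).

The new point has HIGH LEVERAGE: x = 16.27 is far from the original mean x̄ = 58.57/11 ≈ 5.32 (original range [3.03, 7.86]).

Step 1: Update the sums with the new point (n goes from 11 to 12)
Σx  = 58.57 + 16.27 = 74.84
Σy  = 402.88 + 62.08 = 464.96
Σx² = 332.2385 + 16.27² = 332.2385 + 264.7129 = 596.9514
Σxy = 2225.8295 + 16.27×62.08 = 2225.8295 + 1010.0416 = 3235.8711

Step 2: Recompute the slope with b₁ = (nΣxy − ΣxΣy) / (nΣx² − (Σx)²)
Numerator   = 12×3235.8711 − 74.84×464.96 = 38830.4532 − 34797.6064 = 4032.8468
Denominator = 12×596.9514 − 74.84² = 7163.4168 − 5601.0256 = 1562.3912
b₁(new) = 4032.8468 / 1562.3912 = 2.5812

(Same formula on the original sums: (11×2225.8295 − 58.57×402.88) / (11×332.2385 − 58.57²) = 887.4429 / 224.1786 = 3.9586, matching the given fit.)

Step 3: Change in slope
Δβ₁ = 2.5812 − 3.9586 = -1.3774
Relative change = -1.3774 / 3.9586 × 100% = -34.8%
→ the slope decreases when the point is added.

A high-leverage point only changes the slope if it is off the original line; here y = 62.08 is below the original trend, so the slope decreases.
In practice: examine leverage (hᵢ) and Cook's distance rather than deleting it automatically; check such a point for data-entry or measurement error.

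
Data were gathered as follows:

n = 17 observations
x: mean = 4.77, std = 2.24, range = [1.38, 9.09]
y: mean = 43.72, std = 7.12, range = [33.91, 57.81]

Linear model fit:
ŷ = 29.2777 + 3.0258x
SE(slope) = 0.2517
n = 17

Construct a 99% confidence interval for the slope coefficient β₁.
The 99% CI for β₁ is (2.2841, 3.7675)

Confidence interval for the slope:

The 99% CI for β₁ is: β̂₁ ± t*(α/2, n-2) × SE(β̂₁)

Step 1: Find critical t-value
- Confidence level = 0.99
- Degrees of freedom = n - 2 = 17 - 2 = 15
- t*(α/2, 15) = 2.9467

Step 2: Calculate margin of error
Margin = 2.9467 × 0.2517 = 0.7417

Step 3: Construct interval
CI = 3.0258 ± 0.7417
CI = (2.2841, 3.7675)

Interpretation: each one-unit increase in x is associated with a change in mean y of between 2.2841 and 3.7675, with 99% confidence.
The interval does not include 0, suggesting a significant linear relationship.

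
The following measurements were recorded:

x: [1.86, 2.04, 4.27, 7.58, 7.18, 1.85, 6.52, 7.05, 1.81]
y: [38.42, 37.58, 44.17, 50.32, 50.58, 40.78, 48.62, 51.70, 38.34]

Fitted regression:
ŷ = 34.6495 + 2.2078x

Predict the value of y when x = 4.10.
ŷ = 43.7015

Plug x = 4.10 into the fitted line:

ŷ = 34.6495 + 2.2078 × 4.10
ŷ = 34.6495 + 9.0520
ŷ = 43.7015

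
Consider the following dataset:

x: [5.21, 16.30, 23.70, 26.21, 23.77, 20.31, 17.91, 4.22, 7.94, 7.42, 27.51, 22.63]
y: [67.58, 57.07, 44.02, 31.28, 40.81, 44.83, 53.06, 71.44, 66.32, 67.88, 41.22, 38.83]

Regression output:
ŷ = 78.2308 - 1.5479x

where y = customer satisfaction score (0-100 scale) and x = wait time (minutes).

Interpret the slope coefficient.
An increase of one minute in wait time is associated with a 1.5479 points decrease in predicted satisfaction score.

β₁ = -1.5479 is the change in predicted satisfaction score (points) per additional minute of wait time.

Interpretation:
- Wait time up by 1 minute → predicted satisfaction score decreases by 1.5479 points
- This is a linear approximation: the same per-unit change is assumed across the whole observed x range

The intercept β₀ = 78.2308 is the predicted satisfaction score when wait time = 0; since the smallest observed x is 4.22, this is an extrapolation and mainly anchors the line.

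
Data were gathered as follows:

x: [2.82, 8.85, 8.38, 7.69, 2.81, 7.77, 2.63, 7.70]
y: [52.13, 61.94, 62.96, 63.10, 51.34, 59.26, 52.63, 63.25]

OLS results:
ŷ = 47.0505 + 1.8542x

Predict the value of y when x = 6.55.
ŷ = 59.1955

Plug x = 6.55 into the fitted line:

ŷ = 47.0505 + 1.8542 × 6.55
ŷ = 47.0505 + 12.1450
ŷ = 59.1955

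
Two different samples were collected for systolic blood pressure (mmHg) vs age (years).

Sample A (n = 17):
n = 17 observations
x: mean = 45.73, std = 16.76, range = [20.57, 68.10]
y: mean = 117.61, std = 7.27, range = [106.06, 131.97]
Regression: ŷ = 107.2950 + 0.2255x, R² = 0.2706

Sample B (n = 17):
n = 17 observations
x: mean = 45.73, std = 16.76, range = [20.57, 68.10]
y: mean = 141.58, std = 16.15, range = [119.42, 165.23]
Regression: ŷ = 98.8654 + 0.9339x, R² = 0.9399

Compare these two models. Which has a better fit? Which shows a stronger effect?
Model B has the better fit (R² = 0.9399 vs 0.2706). Model B shows the stronger effect (|β₁| = 0.9339 vs 0.2255).

Model Comparison:

Goodness of fit (R²):
- Model A: R² = 0.2706 → 27.06% of variance in blood pressure explained
- Model B: R² = 0.9399 → 93.99% of variance in blood pressure explained
- 0.9399 > 0.2706 → Model B has the better fit

Which has the larger per-year effect? (|β₁|)
- Model A: β₁ = 0.2255 → predicted blood pressure rises 0.2255 mmHg per additional year of age
- Model B: β₁ = 0.9339 → predicted blood pressure rises 0.9339 mmHg per additional year of age
- |0.2255| < |0.9339| → Model B shows the stronger marginal effect

Notes:
- A better fit (higher R²) doesn't necessarily mean a more important relationship.
- R² measures how tightly points cluster around the line; β₁ measures how steep the line is — they answer different questions.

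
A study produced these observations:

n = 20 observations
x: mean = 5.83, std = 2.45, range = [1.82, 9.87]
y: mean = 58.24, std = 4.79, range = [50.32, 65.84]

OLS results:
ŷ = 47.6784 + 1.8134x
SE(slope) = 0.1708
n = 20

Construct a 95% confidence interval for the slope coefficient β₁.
The 95% CI for β₁ is (1.4546, 2.1722)

Confidence interval for the slope:

The 95% CI for β₁ is: β̂₁ ± t*(α/2, n-2) × SE(β̂₁)

Step 1: Find critical t-value
- Confidence level = 0.95
- Degrees of freedom = n - 2 = 20 - 2 = 18
- t*(α/2, 18) = 2.1009

Step 2: Calculate margin of error
Margin = 2.1009 × 0.1708 = 0.3588

Step 3: Construct interval
CI = 1.8134 ± 0.3588
CI = (1.4546, 2.1722)

Interpretation: each one-unit increase in x is associated with a change in mean y of between 1.4546 and 2.1722, with 95% confidence.
Since 0 is outside the interval, a two-sided test at α = 0.05 would reject H₀: β₁ = 0.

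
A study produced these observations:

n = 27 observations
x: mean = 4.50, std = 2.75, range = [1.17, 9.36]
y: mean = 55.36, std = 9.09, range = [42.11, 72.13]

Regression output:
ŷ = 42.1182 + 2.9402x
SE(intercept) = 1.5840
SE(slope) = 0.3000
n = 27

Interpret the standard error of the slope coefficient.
SE(slope) = 0.3000 measures the uncertainty in the estimated slope. The coefficient is estimated precisely (SE/|β̂₁| = 10.2%).

What SE measures:
- The standard error quantifies the sampling variability of the coefficient estimate
- It is the estimated standard deviation of β̂₁ across hypothetical repeated samples of the same size
- Smaller SE → more precise estimate

Relative precision:
- SE / |β̂₁| = 0.3000 / 2.9402 = 10.2%
- Rule of thumb (under 20%: precise; 20% to under 50%: moderately precise; 50% or more: imprecise) → precise

Link to the t-test: t = β̂₁ / SE(β̂₁) = 2.9402 / 0.3000 = 9.8007, the statistic for H₀: β₁ = 0.

What drives SE(β̂₁): more residual scatter → larger SE; wider spread of x values → smaller SE; larger n (here n = 27) → smaller SE.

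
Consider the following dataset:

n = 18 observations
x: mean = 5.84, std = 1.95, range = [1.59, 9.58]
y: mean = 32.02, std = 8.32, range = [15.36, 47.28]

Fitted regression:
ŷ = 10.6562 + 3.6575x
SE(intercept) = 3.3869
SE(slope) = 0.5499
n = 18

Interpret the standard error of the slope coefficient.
SE(slope) = 0.5499 measures the uncertainty in the estimated slope. The coefficient is estimated precisely (SE/|β̂₁| = 15.0%).

What SE measures:
- The standard error quantifies the sampling variability of the coefficient estimate
- It is the estimated standard deviation of β̂₁ across hypothetical repeated samples of the same size
- Smaller SE → more precise estimate

Relative precision:
- SE / |β̂₁| = 0.5499 / 3.6575 = 15.0%
- Rule of thumb (under 20%: precise; 20% to under 50%: moderately precise; 50% or more: imprecise) → precise

Rough 95% range (±2 SE): 3.6575 ± 1.0998 → (2.5577, 4.7573).

What drives SE(β̂₁): more residual scatter → larger SE.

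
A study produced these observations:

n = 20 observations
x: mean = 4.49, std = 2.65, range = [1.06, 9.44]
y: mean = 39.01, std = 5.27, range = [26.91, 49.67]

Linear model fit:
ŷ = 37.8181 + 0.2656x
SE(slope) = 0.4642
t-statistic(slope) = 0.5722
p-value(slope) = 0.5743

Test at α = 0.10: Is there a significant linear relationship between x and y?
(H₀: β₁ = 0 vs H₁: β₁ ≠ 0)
Fail to reject H₀: p-value = 0.5743 ≥ α = 0.10. The linear relationship is not significant at the 10% level.

Hypothesis test for the slope coefficient:

H₀: β₁ = 0 (no linear relationship)
H₁: β₁ ≠ 0 (linear relationship exists)

Test statistic: t = β̂₁ / SE(β̂₁) = 0.2656 / 0.4642 = 0.5722

p = 0.5743: how often a slope estimate this far from 0 (in SE units) would arise by chance if β₁ were truly 0.

Decision rule: reject H₀ if p-value < α.
p-value = 0.5743 ≥ α = 0.10 → fail to reject H₀.

At α = 0.10 the data do not provide convincing evidence of a nonzero slope.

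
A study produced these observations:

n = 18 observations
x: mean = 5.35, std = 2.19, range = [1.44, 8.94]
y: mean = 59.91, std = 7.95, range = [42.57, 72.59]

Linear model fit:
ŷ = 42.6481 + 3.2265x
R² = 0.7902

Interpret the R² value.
The model explains 79.02% of the variance in y (R² = 0.7902), leaving 20.98% unexplained; the fit is strong.

R² (coefficient of determination) measures the proportion of variance in y explained by the regression model.

Here R² = 0.7902:
- Explained: 79.02% of the variation in y
- Unexplained (residual): 100% − 79.02% = 20.98%
- Rule of thumb (below 0.3 weak; 0.3 to below 0.7 moderate; 0.7 and above strong) → strong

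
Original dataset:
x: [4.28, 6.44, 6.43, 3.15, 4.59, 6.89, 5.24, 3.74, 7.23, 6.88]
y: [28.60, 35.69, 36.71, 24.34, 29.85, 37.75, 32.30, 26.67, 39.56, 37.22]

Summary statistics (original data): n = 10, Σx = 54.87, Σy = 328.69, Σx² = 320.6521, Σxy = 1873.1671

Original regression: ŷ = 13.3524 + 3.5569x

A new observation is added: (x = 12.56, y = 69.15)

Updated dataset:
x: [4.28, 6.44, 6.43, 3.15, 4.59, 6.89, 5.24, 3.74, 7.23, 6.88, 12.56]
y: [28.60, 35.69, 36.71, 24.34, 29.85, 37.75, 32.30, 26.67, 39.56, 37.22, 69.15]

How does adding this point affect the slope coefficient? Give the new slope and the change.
The slope changes from 3.5569 to 4.6562 (change of +1.0993, or +30.9%).

The new point has HIGH LEVERAGE: x = 12.56 is far from the original mean x̄ = 54.87/10 ≈ 5.49 (original range [3.15, 7.23]).

Step 1: Update the sums with the new point (n goes from 10 to 11)
Σx  = 54.87 + 12.56 = 67.43
Σy  = 328.69 + 69.15 = 397.84
Σx² = 320.6521 + 12.56² = 320.6521 + 157.7536 = 478.4057
Σxy = 1873.1671 + 12.56×69.15 = 1873.1671 + 868.5240 = 2741.6911

Step 2: Recompute the slope with b₁ = (nΣxy − ΣxΣy) / (nΣx² − (Σx)²)
Numerator   = 11×2741.6911 − 67.43×397.84 = 30158.6021 − 26826.3512 = 3332.2509
Denominator = 11×478.4057 − 67.43² = 5262.4627 − 4546.8049 = 715.6578
b₁(new) = 3332.2509 / 715.6578 = 4.6562

(Same formula on the original sums: (10×1873.1671 − 54.87×328.69) / (10×320.6521 − 54.87²) = 696.4507 / 195.8041 = 3.5569, matching the given fit.)

Step 3: Change in slope
Δβ₁ = 4.6562 − 3.5569 = +1.0993
Relative change = +1.0993 / 3.5569 × 100% = +30.9%
→ the slope increases when the point is added.

Because the point sits above the extension of the original line at a high-leverage x, it tilts the fit up.
In practice: check such a point for data-entry or measurement error.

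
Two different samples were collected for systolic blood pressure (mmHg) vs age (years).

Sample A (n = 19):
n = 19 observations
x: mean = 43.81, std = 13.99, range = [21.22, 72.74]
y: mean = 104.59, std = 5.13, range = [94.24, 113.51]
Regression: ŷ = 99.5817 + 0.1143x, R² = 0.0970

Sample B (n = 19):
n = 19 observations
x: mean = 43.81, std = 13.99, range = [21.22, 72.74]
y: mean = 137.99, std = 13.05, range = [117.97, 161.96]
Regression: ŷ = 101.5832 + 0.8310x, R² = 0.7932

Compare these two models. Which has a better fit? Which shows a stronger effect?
Model B has the better fit (R² = 0.7932 vs 0.0970). Model B shows the stronger effect (|β₁| = 0.8310 vs 0.1143).

Model Comparison:

Which explains more variance? (R²)
- Model A: R² = 0.0970 → 9.70% of variance in blood pressure explained
- Model B: R² = 0.7932 → 79.32% of variance in blood pressure explained
- 0.7932 > 0.0970 → Model B has the better fit

Effect size (slope magnitude):
- Model A: β₁ = 0.1143 → predicted blood pressure rises 0.1143 mmHg per additional year of age
- Model B: β₁ = 0.8310 → predicted blood pressure rises 0.8310 mmHg per additional year of age
- |0.1143| < |0.8310| → Model B shows the stronger marginal effect

Note: A better fit (higher R²) doesn't necessarily mean a more important relationship.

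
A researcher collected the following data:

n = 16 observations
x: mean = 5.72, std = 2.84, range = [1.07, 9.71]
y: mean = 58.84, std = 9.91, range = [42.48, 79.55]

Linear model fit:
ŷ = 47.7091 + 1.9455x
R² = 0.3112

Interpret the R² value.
The model explains 31.12% of the variance in y (R² = 0.3112), leaving 68.88% unexplained; the fit is moderate.

The coefficient of determination R² is the fraction of the total variation in y that the fitted line accounts for.

Here R² = 0.3112:
- Explained: 31.12% of the variation in y
- Unexplained (residual): 100% − 31.12% = 68.88%
- Rule of thumb (below 0.3 weak; 0.3 to below 0.7 moderate; 0.7 and above strong) → moderate

Note: R² says nothing about causation, and a high R² does not by itself mean the linear form is appropriate — check the residuals.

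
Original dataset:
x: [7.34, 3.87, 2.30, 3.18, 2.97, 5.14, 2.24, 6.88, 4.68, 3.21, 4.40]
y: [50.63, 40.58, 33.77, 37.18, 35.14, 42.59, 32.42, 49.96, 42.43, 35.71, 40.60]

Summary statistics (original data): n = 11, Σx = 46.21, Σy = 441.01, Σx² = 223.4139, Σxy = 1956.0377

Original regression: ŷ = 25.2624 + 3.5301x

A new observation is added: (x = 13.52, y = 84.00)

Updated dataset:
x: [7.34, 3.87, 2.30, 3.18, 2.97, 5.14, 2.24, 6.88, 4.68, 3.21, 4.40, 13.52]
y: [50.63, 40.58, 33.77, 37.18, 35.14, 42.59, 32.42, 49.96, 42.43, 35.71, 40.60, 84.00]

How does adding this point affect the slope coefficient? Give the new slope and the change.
New slope β₁ = 4.3938 versus 3.5301 before: a change of +0.8637 (+24.5%).

The new point has HIGH LEVERAGE: x = 13.52 is far from the original mean x̄ = 46.21/11 ≈ 4.20 (original range [2.24, 7.34]).

Step 1: Update the sums with the new point (n goes from 11 to 12)
Σx  = 46.21 + 13.52 = 59.73
Σy  = 441.01 + 84.00 = 525.01
Σx² = 223.4139 + 13.52² = 223.4139 + 182.7904 = 406.2043
Σxy = 1956.0377 + 13.52×84.00 = 1956.0377 + 1135.6800 = 3091.7177

Step 2: Recompute the slope with b₁ = (nΣxy − ΣxΣy) / (nΣx² − (Σx)²)
Numerator   = 12×3091.7177 − 59.73×525.01 = 37100.6124 − 31358.8473 = 5741.7651
Denominator = 12×406.2043 − 59.73² = 4874.4516 − 3567.6729 = 1306.7787
b₁(new) = 5741.7651 / 1306.7787 = 4.3938

(Same formula on the original sums: (11×1956.0377 − 46.21×441.01) / (11×223.4139 − 46.21²) = 1137.3426 / 322.1888 = 3.5301, matching the given fit.)

Step 3: Change in slope
Δβ₁ = 4.3938 − 3.5301 = +0.8637
Relative change = +0.8637 / 3.5301 × 100% = +24.5%
→ the slope increases when the point is added.

Because the point sits above the extension of the original line at a high-leverage x, it tilts the fit up.
In practice: refit with and without it and report both if conclusions differ; investigate whether it comes from the same population as the rest of the sample.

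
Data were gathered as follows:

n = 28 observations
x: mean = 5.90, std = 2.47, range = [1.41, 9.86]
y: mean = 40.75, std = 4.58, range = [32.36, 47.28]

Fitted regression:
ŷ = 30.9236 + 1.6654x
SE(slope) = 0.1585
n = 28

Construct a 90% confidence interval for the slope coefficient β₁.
The 90% CI for β₁ is (1.3951, 1.9357)

Confidence interval for the slope:

The 90% CI for β₁ is: β̂₁ ± t*(α/2, n-2) × SE(β̂₁)

Step 1: Find critical t-value
- Confidence level = 0.9
- Degrees of freedom = n - 2 = 28 - 2 = 26
- t*(α/2, 26) = 1.7056

Step 2: Calculate margin of error
Margin = 1.7056 × 0.1585 = 0.2703

Step 3: Construct interval
CI = 1.6654 ± 0.2703
CI = (1.3951, 1.9357)

Interpretation: intervals built this way capture the true β₁ in 90% of repeated samples; here the plausible range for the per-unit effect of x on y is 1.3951 to 1.9357.
Since 0 is outside the interval, a two-sided test at α = 0.10 would reject H₀: β₁ = 0.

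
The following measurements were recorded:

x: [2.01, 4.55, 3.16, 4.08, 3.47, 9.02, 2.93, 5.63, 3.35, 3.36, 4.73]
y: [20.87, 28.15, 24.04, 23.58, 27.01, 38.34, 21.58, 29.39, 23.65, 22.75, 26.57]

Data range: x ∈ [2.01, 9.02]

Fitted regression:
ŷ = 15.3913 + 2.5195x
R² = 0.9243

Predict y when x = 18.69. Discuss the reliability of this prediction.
ŷ = 62.4808, but this is extrapolation (above the data range [2.01, 9.02]) and may be unreliable.

Prediction calculation:
ŷ = 15.3913 + 2.5195 × 18.69
ŷ = 62.4808

Reliability:
- Data range: x ∈ [2.01, 9.02]
- Prediction point: x = 18.69 is 9.67 units above the observed range → this is EXTRAPOLATION, not interpolation

Why that matters here:
- R² describes fit only over the sampled x values; it says nothing about behaviour beyond them
- The standard error of prediction grows with (x − x̄)², and x = 18.69 is far from x̄ = 4.21

Report the number if required, but flag clearly that it is an extrapolation.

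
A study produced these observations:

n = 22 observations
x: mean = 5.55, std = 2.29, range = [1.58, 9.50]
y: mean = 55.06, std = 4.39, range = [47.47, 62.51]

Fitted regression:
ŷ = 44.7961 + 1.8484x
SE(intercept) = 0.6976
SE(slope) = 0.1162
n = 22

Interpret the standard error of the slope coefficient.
The slope 1.8484 is pinned down to within about ±0.1162 (one SE) by these data — relative uncertainty 6.3%, i.e. precise.

SE(β̂₁) = 0.1162 says: if we drew many samples of n = 22 from the same population and refit each time, the fitted slopes would scatter with a standard deviation of roughly 0.1162 around the true β₁.

Relative precision:
- SE / |β̂₁| = 0.1162 / 1.8484 = 6.3%
- Rule of thumb (under 20%: precise; 20% to under 50%: moderately precise; 50% or more: imprecise) → precise

Link to interval estimation: a confidence interval for β₁ is β̂₁ ± t* × 0.1162, so SE sets the half-width per unit of t*.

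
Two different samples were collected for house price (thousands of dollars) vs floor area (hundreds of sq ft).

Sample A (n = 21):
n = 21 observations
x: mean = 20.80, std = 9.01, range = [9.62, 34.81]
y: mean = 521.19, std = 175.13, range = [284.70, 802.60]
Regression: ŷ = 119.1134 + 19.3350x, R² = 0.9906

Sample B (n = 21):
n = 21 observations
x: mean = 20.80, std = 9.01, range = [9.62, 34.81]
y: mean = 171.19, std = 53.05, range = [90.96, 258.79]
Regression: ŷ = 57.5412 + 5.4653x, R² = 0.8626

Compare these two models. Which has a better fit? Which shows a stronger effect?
Model A has the better fit (R² = 0.9906 vs 0.8626). Model A shows the stronger effect (|β₁| = 19.3350 vs 5.4653).

Model Comparison:

Goodness of fit (R²):
- Model A: R² = 0.9906 → 99.06% of variance in house price explained
- Model B: R² = 0.8626 → 86.26% of variance in house price explained
- 0.9906 > 0.8626 → Model A has the better fit

Strength of effect — compare |β₁|:
- Model A: β₁ = 19.3350 → predicted house price rises 19.3350 thousand dollars per additional hundred sq ft of floor area
- Model B: β₁ = 5.4653 → predicted house price rises 5.4653 thousand dollars per additional hundred sq ft of floor area
- |19.3350| > |5.4653| → Model A shows the stronger marginal effect

Note: The two samples could reflect different populations, time periods, or measurement quality.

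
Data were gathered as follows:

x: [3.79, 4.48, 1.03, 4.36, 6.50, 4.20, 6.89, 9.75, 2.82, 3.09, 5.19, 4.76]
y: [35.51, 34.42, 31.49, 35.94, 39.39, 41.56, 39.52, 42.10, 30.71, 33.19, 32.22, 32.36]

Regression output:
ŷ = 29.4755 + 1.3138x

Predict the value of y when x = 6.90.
ŷ = 38.5407

x = 6.90 lies inside the observed range [1.03, 9.75], so the fitted equation applies directly:

ŷ = 29.4755 + 1.3138 × 6.90
ŷ = 29.4755 + 9.0652
ŷ = 38.5407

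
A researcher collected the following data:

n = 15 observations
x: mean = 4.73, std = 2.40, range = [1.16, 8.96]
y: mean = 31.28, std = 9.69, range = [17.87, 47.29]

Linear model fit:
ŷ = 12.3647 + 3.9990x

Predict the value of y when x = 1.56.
ŷ = 18.6031

Plug x = 1.56 into the fitted line:

ŷ = 12.3647 + 3.9990 × 1.56
ŷ = 12.3647 + 6.2384
ŷ = 18.6031

This is a point prediction; actual observations scatter around it by roughly the residual standard deviation.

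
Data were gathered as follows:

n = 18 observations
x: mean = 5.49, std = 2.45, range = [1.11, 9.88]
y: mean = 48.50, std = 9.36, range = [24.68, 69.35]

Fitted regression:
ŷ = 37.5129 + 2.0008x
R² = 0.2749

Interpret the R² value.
R² = 0.2749 means 27.49% of the variation in y is explained by the linear relationship with x. This indicates a weak fit.

The coefficient of determination R² is the fraction of the total variation in y that the fitted line accounts for.

Here R² = 0.2749:
- Explained: 27.49% of the variation in y
- Unexplained (residual): 100% − 27.49% = 72.51%
- Rule of thumb (below 0.3 weak; 0.3 to below 0.7 moderate; 0.7 and above strong) → weak

Equivalently, for simple linear regression R² = r², so |r| = √0.2749 ≈ 0.5243.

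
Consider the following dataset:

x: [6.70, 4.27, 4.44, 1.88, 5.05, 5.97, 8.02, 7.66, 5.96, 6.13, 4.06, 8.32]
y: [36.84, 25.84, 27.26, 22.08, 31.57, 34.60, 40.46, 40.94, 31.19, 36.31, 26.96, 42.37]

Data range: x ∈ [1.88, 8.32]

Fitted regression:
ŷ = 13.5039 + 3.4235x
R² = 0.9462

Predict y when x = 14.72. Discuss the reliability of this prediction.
ŷ = 63.8978, but this is extrapolation (above the data range [1.88, 8.32]) and may be unreliable.

Prediction calculation:
ŷ = 13.5039 + 3.4235 × 14.72
ŷ = 63.8978

Reliability:
- Data range: x ∈ [1.88, 8.32]
- Prediction point: x = 14.72 is 6.40 units above the observed range → this is EXTRAPOLATION, not interpolation

Why that matters here:
- There are no observations near this x to validate the fitted line there
- The linear relationship may not hold outside the observed range
- R² describes fit only over the sampled x values; it says nothing about behaviour beyond them

Report the number if required, but flag clearly that it is an extrapolation.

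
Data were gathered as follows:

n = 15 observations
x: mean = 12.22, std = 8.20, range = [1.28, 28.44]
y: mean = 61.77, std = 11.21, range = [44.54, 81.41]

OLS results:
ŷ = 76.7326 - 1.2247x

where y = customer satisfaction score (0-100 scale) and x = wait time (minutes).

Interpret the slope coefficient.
An increase of one minute in wait time is associated with a 1.2247 points decrease in predicted satisfaction score.

The slope coefficient β₁ = -1.2247 represents the marginal effect of wait time on satisfaction score.

Interpretation:
- Wait time up by 1 minute → predicted satisfaction score decreases by 1.2247 points
- This is a linear approximation: the same per-unit change is assumed across the whole observed x range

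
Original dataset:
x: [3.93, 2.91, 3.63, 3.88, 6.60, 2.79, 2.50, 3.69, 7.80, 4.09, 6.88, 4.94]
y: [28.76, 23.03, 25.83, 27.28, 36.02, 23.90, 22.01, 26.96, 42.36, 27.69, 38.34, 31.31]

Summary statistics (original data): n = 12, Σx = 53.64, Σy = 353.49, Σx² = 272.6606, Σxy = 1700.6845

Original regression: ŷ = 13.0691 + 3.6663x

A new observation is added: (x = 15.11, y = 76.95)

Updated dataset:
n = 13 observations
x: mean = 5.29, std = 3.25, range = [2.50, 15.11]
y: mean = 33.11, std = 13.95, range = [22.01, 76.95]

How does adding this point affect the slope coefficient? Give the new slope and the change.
New slope β₁ = 4.2727 versus 3.6663 before: a change of +0.6064 (+16.5%).

x = 15.11 lies well outside the original x-range [2.50, 7.80] (x̄ ≈ 4.47), so this observation has high leverage and can move the slope substantially.

Step 1: Update the sums with the new point (n goes from 12 to 13)
Σx  = 53.64 + 15.11 = 68.75
Σy  = 353.49 + 76.95 = 430.44
Σx² = 272.6606 + 15.11² = 272.6606 + 228.3121 = 500.9727
Σxy = 1700.6845 + 15.11×76.95 = 1700.6845 + 1162.7145 = 2863.3990

Step 2: Recompute the slope with b₁ = (nΣxy − ΣxΣy) / (nΣx² − (Σx)²)
Numerator   = 13×2863.3990 − 68.75×430.44 = 37224.1870 − 29592.7500 = 7631.4370
Denominator = 13×500.9727 − 68.75² = 6512.6451 − 4726.5625 = 1786.0826
b₁(new) = 7631.4370 / 1786.0826 = 4.2727

(Same formula on the original sums: (12×1700.6845 − 53.64×353.49) / (12×272.6606 − 53.64²) = 1447.0104 / 394.6776 = 3.6663, matching the given fit.)

Step 3: Change in slope
Δβ₁ = 4.2727 − 3.6663 = +0.6064
Relative change = +0.6064 / 3.6663 × 100% = +16.5%
→ the slope increases when the point is added.

Because the point sits above the extension of the original line at a high-leverage x, it tilts the fit up.
In practice: examine leverage (hᵢ) and Cook's distance rather than deleting it automatically; investigate whether it comes from the same population as the rest of the sample.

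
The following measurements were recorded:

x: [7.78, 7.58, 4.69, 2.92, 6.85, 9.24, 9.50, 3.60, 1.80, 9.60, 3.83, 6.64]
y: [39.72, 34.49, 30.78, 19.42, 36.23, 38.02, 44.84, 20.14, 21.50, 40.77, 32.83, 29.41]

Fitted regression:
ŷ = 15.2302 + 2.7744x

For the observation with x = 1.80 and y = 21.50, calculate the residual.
Residual = 1.2759

The residual is the difference between the actual value and the predicted value:

Residual = y - ŷ

Step 1: Calculate predicted value
ŷ = 15.2302 + 2.7744 × 1.80
ŷ = 20.2241

Step 2: Calculate residual
Residual = 21.50 - 20.2241
Residual = 1.2759

Interpretation: the model underestimates the actual value by 1.2759 at this point (positive residual → observation lies above the fitted line).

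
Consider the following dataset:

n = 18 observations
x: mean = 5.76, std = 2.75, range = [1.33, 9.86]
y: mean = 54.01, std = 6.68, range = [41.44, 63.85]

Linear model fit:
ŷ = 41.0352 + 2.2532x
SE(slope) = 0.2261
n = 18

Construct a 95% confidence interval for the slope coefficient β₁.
The 95% CI for β₁ is (1.7739, 2.7325)

Confidence interval for the slope:

The 95% CI for β₁ is: β̂₁ ± t*(α/2, n-2) × SE(β̂₁)

Step 1: Find critical t-value
- Confidence level = 0.95
- Degrees of freedom = n - 2 = 18 - 2 = 16
- t*(α/2, 16) = 2.1199

Step 2: Calculate margin of error
Margin = 2.1199 × 0.2261 = 0.4793

Step 3: Construct interval
CI = 2.2532 ± 0.4793
CI = (1.7739, 2.7325)

Interpretation: intervals built this way capture the true β₁ in 95% of repeated samples; here the plausible range for the per-unit effect of x on y is 1.7739 to 2.7325.
Both endpoints are positive, so the data support a genuinely positive slope at this confidence level.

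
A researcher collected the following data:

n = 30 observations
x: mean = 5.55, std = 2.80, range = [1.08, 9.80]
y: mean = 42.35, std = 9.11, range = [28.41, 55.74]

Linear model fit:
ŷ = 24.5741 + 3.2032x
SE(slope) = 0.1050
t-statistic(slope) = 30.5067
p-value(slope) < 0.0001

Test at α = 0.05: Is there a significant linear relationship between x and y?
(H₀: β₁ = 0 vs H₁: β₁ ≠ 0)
Reject H₀: p-value < 0.0001 < α = 0.05. The linear relationship is significant at the 5% level.

Hypothesis test for the slope coefficient:

H₀: β₁ = 0 (no linear relationship)
H₁: β₁ ≠ 0 (linear relationship exists)

Test statistic: t = β̂₁ / SE(β̂₁) = 3.2032 / 0.1050 = 30.5067

With df = 28, the two-sided p-value for |t| = 30.5067 is <0.0001.

Decision rule: reject H₀ if p-value < α.
p-value < 0.0001 < α = 0.05 → reject H₀.

There is sufficient evidence at the 5% significance level to conclude that a linear relationship exists between x and y.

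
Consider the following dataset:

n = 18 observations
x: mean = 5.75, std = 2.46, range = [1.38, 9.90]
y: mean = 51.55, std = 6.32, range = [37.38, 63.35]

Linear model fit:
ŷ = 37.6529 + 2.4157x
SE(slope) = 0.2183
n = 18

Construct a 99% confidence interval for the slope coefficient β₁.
The 99% CI for β₁ is (1.7781, 3.0533)

Confidence interval for the slope:

The 99% CI for β₁ is: β̂₁ ± t*(α/2, n-2) × SE(β̂₁)

Step 1: Find critical t-value
- Confidence level = 0.99
- Degrees of freedom = n - 2 = 18 - 2 = 16
- t*(α/2, 16) = 2.9208

Step 2: Calculate margin of error
Margin = 2.9208 × 0.2183 = 0.6376

Step 3: Construct interval
CI = 2.4157 ± 0.6376
CI = (1.7781, 3.0533)

Interpretation: intervals built this way capture the true β₁ in 99% of repeated samples; here the plausible range for the per-unit effect of x on y is 1.7781 to 3.0533.
Both endpoints are positive, so the data support a genuinely positive slope at this confidence level.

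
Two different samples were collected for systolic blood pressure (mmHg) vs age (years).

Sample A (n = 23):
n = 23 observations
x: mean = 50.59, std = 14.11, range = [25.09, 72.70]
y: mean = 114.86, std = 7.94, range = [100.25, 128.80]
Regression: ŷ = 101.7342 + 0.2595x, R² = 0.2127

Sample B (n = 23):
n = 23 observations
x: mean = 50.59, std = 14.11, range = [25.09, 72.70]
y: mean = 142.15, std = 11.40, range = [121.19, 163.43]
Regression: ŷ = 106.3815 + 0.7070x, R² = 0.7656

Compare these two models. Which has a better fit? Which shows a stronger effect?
Model B has the better fit (R² = 0.7656 vs 0.2127). Model B shows the stronger effect (|β₁| = 0.7070 vs 0.2595).

Model Comparison:

Fit — compare R²:
- Model A: R² = 0.2127 → 21.27% of variance in blood pressure explained
- Model B: R² = 0.7656 → 76.56% of variance in blood pressure explained
- 0.7656 > 0.2127 → Model B has the better fit

Which has the larger per-year effect? (|β₁|)
- Model A: β₁ = 0.2595 → predicted blood pressure rises 0.2595 mmHg per additional year of age
- Model B: β₁ = 0.7070 → predicted blood pressure rises 0.7070 mmHg per additional year of age
- |0.2595| < |0.7070| → Model B shows the stronger marginal effect

Notes:
- A better fit (higher R²) doesn't necessarily mean a more important relationship.
- A steeper slope doesn't make a better model if the scatter around the line is large.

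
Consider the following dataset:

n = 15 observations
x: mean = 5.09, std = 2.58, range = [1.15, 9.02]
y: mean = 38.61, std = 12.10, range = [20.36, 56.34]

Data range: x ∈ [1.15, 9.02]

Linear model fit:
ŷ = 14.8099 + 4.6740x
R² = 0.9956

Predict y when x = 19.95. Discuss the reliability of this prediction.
ŷ = 108.0562 (extrapolation — x = 19.95 lies outside [1.15, 9.02], so reliability is low).

Prediction calculation:
ŷ = 14.8099 + 4.6740 × 19.95
ŷ = 108.0562

Reliability:
- Data range: x ∈ [1.15, 9.02]
- Prediction point: x = 19.95 is 10.93 units above the observed range → this is EXTRAPOLATION, not interpolation

Why that matters here:
- Real relationships often flatten, saturate, or turn nonlinear at extremes
- The standard error of prediction grows with (x − x̄)², and x = 19.95 is far from x̄ = 5.09
- R² describes fit only over the sampled x values; it says nothing about behaviour beyond them

The R² = 0.9956 only validates the fit within [1.15, 9.02]; treat ŷ = 108.0562 with caution.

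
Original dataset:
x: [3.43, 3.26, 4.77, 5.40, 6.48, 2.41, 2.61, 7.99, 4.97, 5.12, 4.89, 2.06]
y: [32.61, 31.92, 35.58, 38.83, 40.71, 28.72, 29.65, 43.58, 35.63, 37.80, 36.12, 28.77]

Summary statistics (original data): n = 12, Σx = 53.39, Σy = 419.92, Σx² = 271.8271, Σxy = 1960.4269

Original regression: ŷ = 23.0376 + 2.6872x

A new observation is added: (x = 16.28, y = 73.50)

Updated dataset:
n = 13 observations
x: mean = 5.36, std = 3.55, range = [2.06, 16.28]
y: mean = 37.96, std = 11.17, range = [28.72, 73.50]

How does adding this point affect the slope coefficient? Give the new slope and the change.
Adding the point moves β₁ from 2.6872 to 3.1357, i.e. it increases by 0.4485 (+16.7%).

x = 16.28 lies well outside the original x-range [2.06, 7.99] (x̄ ≈ 4.45), so this observation has high leverage and can move the slope substantially.

Step 1: Update the sums with the new point (n goes from 12 to 13)
Σx  = 53.39 + 16.28 = 69.67
Σy  = 419.92 + 73.50 = 493.42
Σx² = 271.8271 + 16.28² = 271.8271 + 265.0384 = 536.8655
Σxy = 1960.4269 + 16.28×73.50 = 1960.4269 + 1196.5800 = 3157.0069

Step 2: Recompute the slope with b₁ = (nΣxy − ΣxΣy) / (nΣx² − (Σx)²)
Numerator   = 13×3157.0069 − 69.67×493.42 = 41041.0897 − 34376.5714 = 6664.5183
Denominator = 13×536.8655 − 69.67² = 6979.2515 − 4853.9089 = 2125.3426
b₁(new) = 6664.5183 / 2125.3426 = 3.1357

(Same formula on the original sums: (12×1960.4269 − 53.39×419.92) / (12×271.8271 − 53.39²) = 1105.5940 / 411.4331 = 2.6872, matching the given fit.)

Step 3: Change in slope
Δβ₁ = 3.1357 − 2.6872 = +0.4485
Relative change = +0.4485 / 2.6872 × 100% = +16.7%
→ the slope increases when the point is added.

A high-leverage point only changes the slope if it is off the original line; here y = 73.50 is above the original trend, so the slope increases.
In practice: check such a point for data-entry or measurement error.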